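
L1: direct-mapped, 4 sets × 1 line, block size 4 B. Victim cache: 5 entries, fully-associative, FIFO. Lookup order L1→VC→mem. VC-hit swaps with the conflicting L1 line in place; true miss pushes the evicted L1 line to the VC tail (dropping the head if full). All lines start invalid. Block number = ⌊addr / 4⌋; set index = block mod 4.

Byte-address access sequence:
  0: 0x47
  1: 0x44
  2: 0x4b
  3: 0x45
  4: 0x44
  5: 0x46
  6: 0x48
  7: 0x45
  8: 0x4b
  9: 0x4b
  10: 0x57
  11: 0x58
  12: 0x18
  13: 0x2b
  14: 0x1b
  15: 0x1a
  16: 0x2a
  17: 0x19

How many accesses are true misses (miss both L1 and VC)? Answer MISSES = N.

#0 0x47→b17/s1 MISS; vc=[]
#1 0x44→b17/s1 L1-HIT; vc=[]
#2 0x4b→b18/s2 MISS; vc=[]
#3 0x45→b17/s1 L1-HIT; vc=[]
#4 0x44→b17/s1 L1-HIT; vc=[]
#5 0x46→b17/s1 L1-HIT; vc=[]
#6 0x48→b18/s2 L1-HIT; vc=[]
#7 0x45→b17/s1 L1-HIT; vc=[]
#8 0x4b→b18/s2 L1-HIT; vc=[]
#9 0x4b→b18/s2 L1-HIT; vc=[]
#10 0x57→b21/s1 MISS; vc=[17]
#11 0x58→b22/s2 MISS; vc=[17,18]
#12 0x18→b6/s2 MISS; vc=[17,18,22]
#13 0x2b→b10/s2 MISS; vc=[17,18,22,6]
#14 0x1b→b6/s2 VC-HIT; vc=[17,18,22,10]
#15 0x1a→b6/s2 L1-HIT; vc=[17,18,22,10]
#16 0x2a→b10/s2 VC-HIT; vc=[17,18,22,6]
#17 0x19→b6/s2 VC-HIT; vc=[17,18,22,10]

MISSES = 6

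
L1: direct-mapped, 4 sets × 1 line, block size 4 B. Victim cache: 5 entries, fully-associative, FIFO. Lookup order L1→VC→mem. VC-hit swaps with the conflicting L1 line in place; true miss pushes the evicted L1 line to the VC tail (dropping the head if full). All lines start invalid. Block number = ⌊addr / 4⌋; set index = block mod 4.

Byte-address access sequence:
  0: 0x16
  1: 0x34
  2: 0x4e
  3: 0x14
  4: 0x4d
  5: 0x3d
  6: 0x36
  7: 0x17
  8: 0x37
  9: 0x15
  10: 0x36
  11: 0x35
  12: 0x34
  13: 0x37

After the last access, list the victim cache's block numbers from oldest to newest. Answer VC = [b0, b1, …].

VC = [5, 19]

  [0] addr=0x16 blk=5 s=1: MISS | VC []
  [1] addr=0x34 blk=13 s=1: MISS | VC [5]
  [2] addr=0x4e blk=19 s=3: MISS | VC [5]
  [3] addr=0x14 blk=5 s=1: VC-HIT | VC [13]
  [4] addr=0x4d blk=19 s=3: L1-HIT | VC [13]
  [5] addr=0x3d blk=15 s=3: MISS | VC [13, 19]
  [6] addr=0x36 blk=13 s=1: VC-HIT | VC [5, 19]
  [7] addr=0x17 blk=5 s=1: VC-HIT | VC [13, 19]
  [8] addr=0x37 blk=13 s=1: VC-HIT | VC [5, 19]
  [9] addr=0x15 blk=5 s=1: VC-HIT | VC [13, 19]
  [10] addr=0x36 blk=13 s=1: VC-HIT | VC [5, 19]
  [11] addr=0x35 blk=13 s=1: L1-HIT | VC [5, 19]
  [12] addr=0x34 blk=13 s=1: L1-HIT | VC [5, 19]
  [13] addr=0x37 blk=13 s=1: L1-HIT | VC [5, 19]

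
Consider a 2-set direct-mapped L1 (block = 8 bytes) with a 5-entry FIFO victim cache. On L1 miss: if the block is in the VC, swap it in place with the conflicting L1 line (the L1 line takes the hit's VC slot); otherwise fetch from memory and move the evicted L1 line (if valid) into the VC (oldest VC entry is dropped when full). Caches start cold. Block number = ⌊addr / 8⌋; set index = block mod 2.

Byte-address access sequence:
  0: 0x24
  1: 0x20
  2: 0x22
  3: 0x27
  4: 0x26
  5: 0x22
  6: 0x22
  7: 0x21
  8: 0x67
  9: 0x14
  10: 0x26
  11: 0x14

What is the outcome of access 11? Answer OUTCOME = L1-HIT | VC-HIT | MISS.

0: 0x24 (blk 4, set 0) → MISS  vc=[]
1: 0x20 (blk 4, set 0) → L1-HIT  vc=[]
2: 0x22 (blk 4, set 0) → L1-HIT  vc=[]
3: 0x27 (blk 4, set 0) → L1-HIT  vc=[]
4: 0x26 (blk 4, set 0) → L1-HIT  vc=[]
5: 0x22 (blk 4, set 0) → L1-HIT  vc=[]
6: 0x22 (blk 4, set 0) → L1-HIT  vc=[]
7: 0x21 (blk 4, set 0) → L1-HIT  vc=[]
8: 0x67 (blk 12, set 0) → MISS  vc=[4]
9: 0x14 (blk 2, set 0) → MISS  vc=[4, 12]
10: 0x26 (blk 4, set 0) → VC-HIT  vc=[2, 12]
11: 0x14 (blk 2, set 0) → VC-HIT  vc=[4, 12]

OUTCOME = VC-HIT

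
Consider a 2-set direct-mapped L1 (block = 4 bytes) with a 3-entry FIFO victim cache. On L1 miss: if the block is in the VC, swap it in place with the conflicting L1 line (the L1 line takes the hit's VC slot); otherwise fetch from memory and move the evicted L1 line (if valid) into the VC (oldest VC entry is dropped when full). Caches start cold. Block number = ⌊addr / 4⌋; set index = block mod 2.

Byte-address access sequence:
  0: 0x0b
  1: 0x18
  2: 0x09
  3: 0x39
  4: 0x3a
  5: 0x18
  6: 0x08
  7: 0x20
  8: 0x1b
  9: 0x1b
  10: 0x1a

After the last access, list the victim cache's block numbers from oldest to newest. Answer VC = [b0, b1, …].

0: 0xb (blk 2, set 0) → MISS  vc=[]
1: 0x18 (blk 6, set 0) → MISS  vc=[2]
2: 0x9 (blk 2, set 0) → VC-HIT  vc=[6]
3: 0x39 (blk 14, set 0) → MISS  vc=[6, 2]
4: 0x3a (blk 14, set 0) → L1-HIT  vc=[6, 2]
5: 0x18 (blk 6, set 0) → VC-HIT  vc=[14, 2]
6: 0x8 (blk 2, set 0) → VC-HIT  vc=[14, 6]
7: 0x20 (blk 8, set 0) → MISS  vc=[14, 6, 2]
8: 0x1b (blk 6, set 0) → VC-HIT  vc=[14, 8, 2]
9: 0x1b (blk 6, set 0) → L1-HIT  vc=[14, 8, 2]
10: 0x1a (blk 6, set 0) → L1-HIT  vc=[14, 8, 2]

VC = [14, 8, 2]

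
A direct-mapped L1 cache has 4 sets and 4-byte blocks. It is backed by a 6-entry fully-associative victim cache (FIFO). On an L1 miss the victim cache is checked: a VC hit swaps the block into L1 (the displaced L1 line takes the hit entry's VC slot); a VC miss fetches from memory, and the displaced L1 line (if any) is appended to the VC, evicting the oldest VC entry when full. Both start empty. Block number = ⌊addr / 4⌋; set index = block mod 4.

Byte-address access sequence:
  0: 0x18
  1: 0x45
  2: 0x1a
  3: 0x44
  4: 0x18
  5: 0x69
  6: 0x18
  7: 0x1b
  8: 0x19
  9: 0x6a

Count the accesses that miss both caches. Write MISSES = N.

  [0] addr=0x18 blk=6 s=2: MISS | VC []
  [1] addr=0x45 blk=17 s=1: MISS | VC []
  [2] addr=0x1a blk=6 s=2: L1-HIT | VC []
  [3] addr=0x44 blk=17 s=1: L1-HIT | VC []
  [4] addr=0x18 blk=6 s=2: L1-HIT | VC []
  [5] addr=0x69 blk=26 s=2: MISS | VC [6]
  [6] addr=0x18 blk=6 s=2: VC-HIT | VC [26]
  [7] addr=0x1b blk=6 s=2: L1-HIT | VC [26]
  [8] addr=0x19 blk=6 s=2: L1-HIT | VC [26]
  [9] addr=0x6a blk=26 s=2: VC-HIT | VC [6]

MISSES = 3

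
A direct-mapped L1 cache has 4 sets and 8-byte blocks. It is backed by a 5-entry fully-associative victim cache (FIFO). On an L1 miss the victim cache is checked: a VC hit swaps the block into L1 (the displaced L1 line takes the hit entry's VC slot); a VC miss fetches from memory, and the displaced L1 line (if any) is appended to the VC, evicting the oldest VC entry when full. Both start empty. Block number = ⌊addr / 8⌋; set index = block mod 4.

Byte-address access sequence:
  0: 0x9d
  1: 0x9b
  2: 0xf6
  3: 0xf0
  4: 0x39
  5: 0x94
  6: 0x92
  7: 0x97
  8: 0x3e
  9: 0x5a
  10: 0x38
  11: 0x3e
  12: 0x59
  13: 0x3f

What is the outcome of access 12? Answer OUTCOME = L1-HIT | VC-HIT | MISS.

0: 0x9d (blk 19, set 3) → MISS  vc=[]
1: 0x9b (blk 19, set 3) → L1-HIT  vc=[]
2: 0xf6 (blk 30, set 2) → MISS  vc=[]
3: 0xf0 (blk 30, set 2) → L1-HIT  vc=[]
4: 0x39 (blk 7, set 3) → MISS  vc=[19]
5: 0x94 (blk 18, set 2) → MISS  vc=[19, 30]
6: 0x92 (blk 18, set 2) → L1-HIT  vc=[19, 30]
7: 0x97 (blk 18, set 2) → L1-HIT  vc=[19, 30]
8: 0x3e (blk 7, set 3) → L1-HIT  vc=[19, 30]
9: 0x5a (blk 11, set 3) → MISS  vc=[19, 30, 7]
10: 0x38 (blk 7, set 3) → VC-HIT  vc=[19, 30, 11]
11: 0x3e (blk 7, set 3) → L1-HIT  vc=[19, 30, 11]
12: 0x59 (blk 11, set 3) → VC-HIT  vc=[19, 30, 7]
13: 0x3f (blk 7, set 3) → VC-HIT  vc=[19, 30, 11]

OUTCOME = VC-HIT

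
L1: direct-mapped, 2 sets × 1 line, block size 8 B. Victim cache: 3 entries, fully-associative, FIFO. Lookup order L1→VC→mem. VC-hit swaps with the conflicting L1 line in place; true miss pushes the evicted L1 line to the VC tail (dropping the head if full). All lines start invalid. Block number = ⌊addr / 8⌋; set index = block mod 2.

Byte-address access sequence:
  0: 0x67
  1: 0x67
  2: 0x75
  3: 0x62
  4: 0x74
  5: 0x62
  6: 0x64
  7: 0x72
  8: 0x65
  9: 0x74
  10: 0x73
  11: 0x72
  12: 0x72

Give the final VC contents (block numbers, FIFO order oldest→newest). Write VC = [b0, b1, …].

#0 0x67→b12/s0 MISS; vc=[]
#1 0x67→b12/s0 L1-HIT; vc=[]
#2 0x75→b14/s0 MISS; vc=[12]
#3 0x62→b12/s0 VC-HIT; vc=[14]
#4 0x74→b14/s0 VC-HIT; vc=[12]
#5 0x62→b12/s0 VC-HIT; vc=[14]
#6 0x64→b12/s0 L1-HIT; vc=[14]
#7 0x72→b14/s0 VC-HIT; vc=[12]
#8 0x65→b12/s0 VC-HIT; vc=[14]
#9 0x74→b14/s0 VC-HIT; vc=[12]
#10 0x73→b14/s0 L1-HIT; vc=[12]
#11 0x72→b14/s0 L1-HIT; vc=[12]
#12 0x72→b14/s0 L1-HIT; vc=[12]

VC = [12]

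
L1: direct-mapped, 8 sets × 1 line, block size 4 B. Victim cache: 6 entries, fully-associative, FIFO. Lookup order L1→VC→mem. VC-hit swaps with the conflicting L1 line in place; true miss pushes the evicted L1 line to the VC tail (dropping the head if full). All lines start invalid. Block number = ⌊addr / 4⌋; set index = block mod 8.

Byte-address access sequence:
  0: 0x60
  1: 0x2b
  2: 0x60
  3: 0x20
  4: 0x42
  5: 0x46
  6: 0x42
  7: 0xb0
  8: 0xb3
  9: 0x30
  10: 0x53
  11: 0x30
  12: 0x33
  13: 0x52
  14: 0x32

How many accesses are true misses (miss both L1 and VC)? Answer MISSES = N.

  [0] addr=0x60 blk=24 s=0: MISS | VC []
  [1] addr=0x2b blk=10 s=2: MISS | VC []
  [2] addr=0x60 blk=24 s=0: L1-HIT | VC []
  [3] addr=0x20 blk=8 s=0: MISS | VC [24]
  [4] addr=0x42 blk=16 s=0: MISS | VC [24, 8]
  [5] addr=0x46 blk=17 s=1: MISS | VC [24, 8]
  [6] addr=0x42 blk=16 s=0: L1-HIT | VC [24, 8]
  [7] addr=0xb0 blk=44 s=4: MISS | VC [24, 8]
  [8] addr=0xb3 blk=44 s=4: L1-HIT | VC [24, 8]
  [9] addr=0x30 blk=12 s=4: MISS | VC [24, 8, 44]
  [10] addr=0x53 blk=20 s=4: MISS | VC [24, 8, 44, 12]
  [11] addr=0x30 blk=12 s=4: VC-HIT | VC [24, 8, 44, 20]
  [12] addr=0x33 blk=12 s=4: L1-HIT | VC [24, 8, 44, 20]
  [13] addr=0x52 blk=20 s=4: VC-HIT | VC [24, 8, 44, 12]
  [14] addr=0x32 blk=12 s=4: VC-HIT | VC [24, 8, 44, 20]

MISSES = 8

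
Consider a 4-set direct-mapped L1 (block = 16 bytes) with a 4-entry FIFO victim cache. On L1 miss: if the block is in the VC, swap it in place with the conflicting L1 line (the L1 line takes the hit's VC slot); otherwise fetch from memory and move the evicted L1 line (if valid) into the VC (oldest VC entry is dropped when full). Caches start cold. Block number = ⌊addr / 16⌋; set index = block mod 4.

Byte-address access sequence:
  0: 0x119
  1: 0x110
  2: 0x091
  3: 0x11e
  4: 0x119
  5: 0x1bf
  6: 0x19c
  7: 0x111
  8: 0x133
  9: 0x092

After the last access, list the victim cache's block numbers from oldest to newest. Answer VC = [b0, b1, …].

  [0] addr=0x119 blk=17 s=1: MISS | VC []
  [1] addr=0x110 blk=17 s=1: L1-HIT | VC []
  [2] addr=0x91 blk=9 s=1: MISS | VC [17]
  [3] addr=0x11e blk=17 s=1: VC-HIT | VC [9]
  [4] addr=0x119 blk=17 s=1: L1-HIT | VC [9]
  [5] addr=0x1bf blk=27 s=3: MISS | VC [9]
  [6] addr=0x19c blk=25 s=1: MISS | VC [9, 17]
  [7] addr=0x111 blk=17 s=1: VC-HIT | VC [9, 25]
  [8] addr=0x133 blk=19 s=3: MISS | VC [9, 25, 27]
  [9] addr=0x92 blk=9 s=1: VC-HIT | VC [17, 25, 27]

VC = [17, 25, 27]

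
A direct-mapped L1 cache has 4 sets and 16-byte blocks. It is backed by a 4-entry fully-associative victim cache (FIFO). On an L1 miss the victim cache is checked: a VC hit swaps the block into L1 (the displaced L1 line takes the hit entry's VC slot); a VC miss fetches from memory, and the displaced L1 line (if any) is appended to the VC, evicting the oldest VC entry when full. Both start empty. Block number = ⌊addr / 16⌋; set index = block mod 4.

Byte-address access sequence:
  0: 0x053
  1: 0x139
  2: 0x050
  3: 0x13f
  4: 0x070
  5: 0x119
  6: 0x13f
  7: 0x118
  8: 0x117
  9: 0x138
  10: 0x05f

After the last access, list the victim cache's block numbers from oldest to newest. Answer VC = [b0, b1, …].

VC = [7, 17]

#0 0x53→b5/s1 MISS; vc=[]
#1 0x139→b19/s3 MISS; vc=[]
#2 0x50→b5/s1 L1-HIT; vc=[]
#3 0x13f→b19/s3 L1-HIT; vc=[]
#4 0x70→b7/s3 MISS; vc=[19]
#5 0x119→b17/s1 MISS; vc=[19,5]
#6 0x13f→b19/s3 VC-HIT; vc=[7,5]
#7 0x118→b17/s1 L1-HIT; vc=[7,5]
#8 0x117→b17/s1 L1-HIT; vc=[7,5]
#9 0x138→b19/s3 L1-HIT; vc=[7,5]
#10 0x5f→b5/s1 VC-HIT; vc=[7,17]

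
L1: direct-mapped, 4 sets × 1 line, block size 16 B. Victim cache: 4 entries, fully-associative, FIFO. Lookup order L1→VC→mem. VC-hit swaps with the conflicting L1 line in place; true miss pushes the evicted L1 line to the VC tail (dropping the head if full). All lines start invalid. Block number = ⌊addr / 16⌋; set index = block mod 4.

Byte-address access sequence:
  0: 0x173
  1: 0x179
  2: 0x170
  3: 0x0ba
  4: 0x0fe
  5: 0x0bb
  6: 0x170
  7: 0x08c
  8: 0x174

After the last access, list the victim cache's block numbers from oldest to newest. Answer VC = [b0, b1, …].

#0 0x173→b23/s3 MISS; vc=[]
#1 0x179→b23/s3 L1-HIT; vc=[]
#2 0x170→b23/s3 L1-HIT; vc=[]
#3 0xba→b11/s3 MISS; vc=[23]
#4 0xfe→b15/s3 MISS; vc=[23,11]
#5 0xbb→b11/s3 VC-HIT; vc=[23,15]
#6 0x170→b23/s3 VC-HIT; vc=[11,15]
#7 0x8c→b8/s0 MISS; vc=[11,15]
#8 0x174→b23/s3 L1-HIT; vc=[11,15]

VC = [11, 15]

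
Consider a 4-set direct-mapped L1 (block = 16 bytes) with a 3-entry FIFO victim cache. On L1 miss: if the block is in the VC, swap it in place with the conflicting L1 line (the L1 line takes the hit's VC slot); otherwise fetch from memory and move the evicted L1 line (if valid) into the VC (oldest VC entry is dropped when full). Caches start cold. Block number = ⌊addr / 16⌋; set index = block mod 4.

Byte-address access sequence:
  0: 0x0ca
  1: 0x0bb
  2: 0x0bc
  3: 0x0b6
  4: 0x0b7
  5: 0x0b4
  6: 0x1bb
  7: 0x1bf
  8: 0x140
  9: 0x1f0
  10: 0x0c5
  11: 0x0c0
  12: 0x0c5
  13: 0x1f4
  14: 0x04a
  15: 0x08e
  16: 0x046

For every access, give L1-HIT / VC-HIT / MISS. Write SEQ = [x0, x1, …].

0: 0xca (blk 12, set 0) → MISS  vc=[]
1: 0xbb (blk 11, set 3) → MISS  vc=[]
2: 0xbc (blk 11, set 3) → L1-HIT  vc=[]
3: 0xb6 (blk 11, set 3) → L1-HIT  vc=[]
4: 0xb7 (blk 11, set 3) → L1-HIT  vc=[]
5: 0xb4 (blk 11, set 3) → L1-HIT  vc=[]
6: 0x1bb (blk 27, set 3) → MISS  vc=[11]
7: 0x1bf (blk 27, set 3) → L1-HIT  vc=[11]
8: 0x140 (blk 20, set 0) → MISS  vc=[11, 12]
9: 0x1f0 (blk 31, set 3) → MISS  vc=[11, 12, 27]
10: 0xc5 (blk 12, set 0) → VC-HIT  vc=[11, 20, 27]
11: 0xc0 (blk 12, set 0) → L1-HIT  vc=[11, 20, 27]
12: 0xc5 (blk 12, set 0) → L1-HIT  vc=[11, 20, 27]
13: 0x1f4 (blk 31, set 3) → L1-HIT  vc=[11, 20, 27]
14: 0x4a (blk 4, set 0) → MISS  vc=[20, 27, 12]
15: 0x8e (blk 8, set 0) → MISS  vc=[27, 12, 4]
16: 0x46 (blk 4, set 0) → VC-HIT  vc=[27, 12, 8]

SEQ = [MISS, MISS, L1-HIT, L1-HIT, L1-HIT, L1-HIT, MISS, L1-HIT, MISS, MISS, VC-HIT, L1-HIT, L1-HIT, L1-HIT, MISS, MISS, VC-HIT]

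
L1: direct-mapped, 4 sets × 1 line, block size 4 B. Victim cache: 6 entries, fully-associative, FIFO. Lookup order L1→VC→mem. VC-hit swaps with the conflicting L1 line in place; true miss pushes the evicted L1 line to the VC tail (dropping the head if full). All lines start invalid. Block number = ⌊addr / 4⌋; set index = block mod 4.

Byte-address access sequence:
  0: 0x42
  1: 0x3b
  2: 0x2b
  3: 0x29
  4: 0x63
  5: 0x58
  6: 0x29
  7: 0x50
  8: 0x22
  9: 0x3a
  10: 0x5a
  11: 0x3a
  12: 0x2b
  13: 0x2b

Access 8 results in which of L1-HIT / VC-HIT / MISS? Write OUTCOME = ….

#0 0x42→b16/s0 MISS; vc=[]
#1 0x3b→b14/s2 MISS; vc=[]
#2 0x2b→b10/s2 MISS; vc=[14]
#3 0x29→b10/s2 L1-HIT; vc=[14]
#4 0x63→b24/s0 MISS; vc=[14,16]
#5 0x58→b22/s2 MISS; vc=[14,16,10]
#6 0x29→b10/s2 VC-HIT; vc=[14,16,22]
#7 0x50→b20/s0 MISS; vc=[14,16,22,24]
#8 0x22→b8/s0 MISS; vc=[14,16,22,24,20]
#9 0x3a→b14/s2 VC-HIT; vc=[10,16,22,24,20]
#10 0x5a→b22/s2 VC-HIT; vc=[10,16,14,24,20]
#11 0x3a→b14/s2 VC-HIT; vc=[10,16,22,24,20]
#12 0x2b→b10/s2 VC-HIT; vc=[14,16,22,24,20]
#13 0x2b→b10/s2 L1-HIT; vc=[14,16,22,24,20]

OUTCOME = MISS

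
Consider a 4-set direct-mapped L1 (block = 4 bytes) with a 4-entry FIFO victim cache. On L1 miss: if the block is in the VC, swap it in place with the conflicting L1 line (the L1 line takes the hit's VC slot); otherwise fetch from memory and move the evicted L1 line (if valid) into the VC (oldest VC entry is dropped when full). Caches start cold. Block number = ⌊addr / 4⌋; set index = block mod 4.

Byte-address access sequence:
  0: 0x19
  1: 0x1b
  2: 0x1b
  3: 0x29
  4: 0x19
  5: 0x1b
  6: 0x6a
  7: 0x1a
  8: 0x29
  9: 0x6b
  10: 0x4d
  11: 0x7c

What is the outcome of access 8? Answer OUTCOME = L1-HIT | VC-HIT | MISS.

  [0] addr=0x19 blk=6 s=2: MISS | VC []
  [1] addr=0x1b blk=6 s=2: L1-HIT | VC []
  [2] addr=0x1b blk=6 s=2: L1-HIT | VC []
  [3] addr=0x29 blk=10 s=2: MISS | VC [6]
  [4] addr=0x19 blk=6 s=2: VC-HIT | VC [10]
  [5] addr=0x1b blk=6 s=2: L1-HIT | VC [10]
  [6] addr=0x6a blk=26 s=2: MISS | VC [10, 6]
  [7] addr=0x1a blk=6 s=2: VC-HIT | VC [10, 26]
  [8] addr=0x29 blk=10 s=2: VC-HIT | VC [6, 26]
  [9] addr=0x6b blk=26 s=2: VC-HIT | VC [6, 10]
  [10] addr=0x4d blk=19 s=3: MISS | VC [6, 10]
  [11] addr=0x7c blk=31 s=3: MISS | VC [6, 10, 19]

OUTCOME = VC-HIT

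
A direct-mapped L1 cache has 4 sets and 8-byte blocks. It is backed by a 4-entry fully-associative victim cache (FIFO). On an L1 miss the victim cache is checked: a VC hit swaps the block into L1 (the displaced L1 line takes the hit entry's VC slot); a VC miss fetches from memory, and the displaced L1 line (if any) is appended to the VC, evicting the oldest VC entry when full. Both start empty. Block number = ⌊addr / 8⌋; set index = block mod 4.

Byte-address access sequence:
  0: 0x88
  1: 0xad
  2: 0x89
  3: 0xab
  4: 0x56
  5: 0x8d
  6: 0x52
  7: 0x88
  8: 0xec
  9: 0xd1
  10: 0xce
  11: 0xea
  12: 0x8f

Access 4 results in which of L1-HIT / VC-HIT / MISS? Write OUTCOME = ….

OUTCOME = MISS

  [0] addr=0x88 blk=17 s=1: MISS | VC []
  [1] addr=0xad blk=21 s=1: MISS | VC [17]
  [2] addr=0x89 blk=17 s=1: VC-HIT | VC [21]
  [3] addr=0xab blk=21 s=1: VC-HIT | VC [17]
  [4] addr=0x56 blk=10 s=2: MISS | VC [17]
  [5] addr=0x8d blk=17 s=1: VC-HIT | VC [21]
  [6] addr=0x52 blk=10 s=2: L1-HIT | VC [21]
  [7] addr=0x88 blk=17 s=1: L1-HIT | VC [21]
  [8] addr=0xec blk=29 s=1: MISS | VC [21, 17]
  [9] addr=0xd1 blk=26 s=2: MISS | VC [21, 17, 10]
  [10] addr=0xce blk=25 s=1: MISS | VC [21, 17, 10, 29]
  [11] addr=0xea blk=29 s=1: VC-HIT | VC [21, 17, 10, 25]
  [12] addr=0x8f blk=17 s=1: VC-HIT | VC [21, 29, 10, 25]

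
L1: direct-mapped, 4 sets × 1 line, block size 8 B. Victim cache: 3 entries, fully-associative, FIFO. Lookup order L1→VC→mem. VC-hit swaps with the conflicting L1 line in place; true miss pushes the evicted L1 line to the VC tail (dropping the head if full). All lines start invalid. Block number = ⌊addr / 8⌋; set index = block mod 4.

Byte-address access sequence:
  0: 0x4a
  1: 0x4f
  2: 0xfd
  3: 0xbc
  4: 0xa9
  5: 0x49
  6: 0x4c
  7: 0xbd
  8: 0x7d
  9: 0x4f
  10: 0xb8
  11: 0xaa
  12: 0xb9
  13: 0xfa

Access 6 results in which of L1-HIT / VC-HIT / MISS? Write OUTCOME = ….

#0 0x4a→b9/s1 MISS; vc=[]
#1 0x4f→b9/s1 L1-HIT; vc=[]
#2 0xfd→b31/s3 MISS; vc=[]
#3 0xbc→b23/s3 MISS; vc=[31]
#4 0xa9→b21/s1 MISS; vc=[31,9]
#5 0x49→b9/s1 VC-HIT; vc=[31,21]
#6 0x4c→b9/s1 L1-HIT; vc=[31,21]
#7 0xbd→b23/s3 L1-HIT; vc=[31,21]
#8 0x7d→b15/s3 MISS; vc=[31,21,23]
#9 0x4f→b9/s1 L1-HIT; vc=[31,21,23]
#10 0xb8→b23/s3 VC-HIT; vc=[31,21,15]
#11 0xaa→b21/s1 VC-HIT; vc=[31,9,15]
#12 0xb9→b23/s3 L1-HIT; vc=[31,9,15]
#13 0xfa→b31/s3 VC-HIT; vc=[23,9,15]

OUTCOME = L1-HIT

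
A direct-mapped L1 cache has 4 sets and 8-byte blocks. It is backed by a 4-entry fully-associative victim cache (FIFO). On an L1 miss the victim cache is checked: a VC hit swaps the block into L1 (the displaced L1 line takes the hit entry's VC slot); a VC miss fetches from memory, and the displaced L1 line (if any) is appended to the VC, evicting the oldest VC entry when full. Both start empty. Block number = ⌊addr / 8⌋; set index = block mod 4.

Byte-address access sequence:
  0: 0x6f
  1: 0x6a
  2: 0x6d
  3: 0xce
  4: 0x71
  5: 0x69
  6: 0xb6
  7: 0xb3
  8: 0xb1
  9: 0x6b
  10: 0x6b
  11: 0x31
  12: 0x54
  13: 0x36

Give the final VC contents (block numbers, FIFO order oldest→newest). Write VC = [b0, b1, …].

  [0] addr=0x6f blk=13 s=1: MISS | VC []
  [1] addr=0x6a blk=13 s=1: L1-HIT | VC []
  [2] addr=0x6d blk=13 s=1: L1-HIT | VC []
  [3] addr=0xce blk=25 s=1: MISS | VC [13]
  [4] addr=0x71 blk=14 s=2: MISS | VC [13]
  [5] addr=0x69 blk=13 s=1: VC-HIT | VC [25]
  [6] addr=0xb6 blk=22 s=2: MISS | VC [25, 14]
  [7] addr=0xb3 blk=22 s=2: L1-HIT | VC [25, 14]
  [8] addr=0xb1 blk=22 s=2: L1-HIT | VC [25, 14]
  [9] addr=0x6b blk=13 s=1: L1-HIT | VC [25, 14]
  [10] addr=0x6b blk=13 s=1: L1-HIT | VC [25, 14]
  [11] addr=0x31 blk=6 s=2: MISS | VC [25, 14, 22]
  [12] addr=0x54 blk=10 s=2: MISS | VC [25, 14, 22, 6]
  [13] addr=0x36 blk=6 s=2: VC-HIT | VC [25, 14, 22, 10]

VC = [25, 14, 22, 10]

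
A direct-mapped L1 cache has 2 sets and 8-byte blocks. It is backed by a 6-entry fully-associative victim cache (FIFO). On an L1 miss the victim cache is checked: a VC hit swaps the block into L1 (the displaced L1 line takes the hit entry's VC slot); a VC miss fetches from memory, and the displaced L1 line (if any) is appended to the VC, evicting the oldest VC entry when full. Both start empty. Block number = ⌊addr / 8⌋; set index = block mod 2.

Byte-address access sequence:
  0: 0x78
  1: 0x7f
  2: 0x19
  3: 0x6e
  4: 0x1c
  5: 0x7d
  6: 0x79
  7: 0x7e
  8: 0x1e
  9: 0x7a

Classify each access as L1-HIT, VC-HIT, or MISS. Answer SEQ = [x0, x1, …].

SEQ = [MISS, L1-HIT, MISS, MISS, VC-HIT, VC-HIT, L1-HIT, L1-HIT, VC-HIT, VC-HIT]

#0 0x78→b15/s1 MISS; vc=[]
#1 0x7f→b15/s1 L1-HIT; vc=[]
#2 0x19→b3/s1 MISS; vc=[15]
#3 0x6e→b13/s1 MISS; vc=[15,3]
#4 0x1c→b3/s1 VC-HIT; vc=[15,13]
#5 0x7d→b15/s1 VC-HIT; vc=[3,13]
#6 0x79→b15/s1 L1-HIT; vc=[3,13]
#7 0x7e→b15/s1 L1-HIT; vc=[3,13]
#8 0x1e→b3/s1 VC-HIT; vc=[15,13]
#9 0x7a→b15/s1 VC-HIT; vc=[3,13]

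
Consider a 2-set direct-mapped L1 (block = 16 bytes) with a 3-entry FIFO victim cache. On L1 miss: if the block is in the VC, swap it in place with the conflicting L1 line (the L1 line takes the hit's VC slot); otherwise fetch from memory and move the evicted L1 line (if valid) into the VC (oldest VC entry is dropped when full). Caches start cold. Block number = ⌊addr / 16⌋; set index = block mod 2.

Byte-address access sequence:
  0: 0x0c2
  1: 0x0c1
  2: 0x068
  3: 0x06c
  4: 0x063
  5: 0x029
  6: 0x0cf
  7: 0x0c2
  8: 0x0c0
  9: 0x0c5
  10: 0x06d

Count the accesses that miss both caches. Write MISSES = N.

#0 0xc2→b12/s0 MISS; vc=[]
#1 0xc1→b12/s0 L1-HIT; vc=[]
#2 0x68→b6/s0 MISS; vc=[12]
#3 0x6c→b6/s0 L1-HIT; vc=[12]
#4 0x63→b6/s0 L1-HIT; vc=[12]
#5 0x29→b2/s0 MISS; vc=[12,6]
#6 0xcf→b12/s0 VC-HIT; vc=[2,6]
#7 0xc2→b12/s0 L1-HIT; vc=[2,6]
#8 0xc0→b12/s0 L1-HIT; vc=[2,6]
#9 0xc5→b12/s0 L1-HIT; vc=[2,6]
#10 0x6d→b6/s0 VC-HIT; vc=[2,12]

MISSES = 3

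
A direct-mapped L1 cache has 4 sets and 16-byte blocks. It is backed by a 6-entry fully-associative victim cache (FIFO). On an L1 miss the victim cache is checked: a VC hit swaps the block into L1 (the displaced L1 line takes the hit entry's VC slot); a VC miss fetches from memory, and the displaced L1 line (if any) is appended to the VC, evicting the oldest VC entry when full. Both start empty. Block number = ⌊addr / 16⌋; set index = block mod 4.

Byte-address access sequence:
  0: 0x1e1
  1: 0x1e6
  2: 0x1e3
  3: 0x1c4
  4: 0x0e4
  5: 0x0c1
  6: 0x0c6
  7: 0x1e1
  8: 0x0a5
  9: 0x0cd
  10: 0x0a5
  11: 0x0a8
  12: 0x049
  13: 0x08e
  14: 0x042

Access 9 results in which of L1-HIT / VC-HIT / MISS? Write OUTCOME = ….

OUTCOME = L1-HIT

#0 0x1e1→b30/s2 MISS; vc=[]
#1 0x1e6→b30/s2 L1-HIT; vc=[]
#2 0x1e3→b30/s2 L1-HIT; vc=[]
#3 0x1c4→b28/s0 MISS; vc=[]
#4 0xe4→b14/s2 MISS; vc=[30]
#5 0xc1→b12/s0 MISS; vc=[30,28]
#6 0xc6→b12/s0 L1-HIT; vc=[30,28]
#7 0x1e1→b30/s2 VC-HIT; vc=[14,28]
#8 0xa5→b10/s2 MISS; vc=[14,28,30]
#9 0xcd→b12/s0 L1-HIT; vc=[14,28,30]
#10 0xa5→b10/s2 L1-HIT; vc=[14,28,30]
#11 0xa8→b10/s2 L1-HIT; vc=[14,28,30]
#12 0x49→b4/s0 MISS; vc=[14,28,30,12]
#13 0x8e→b8/s0 MISS; vc=[14,28,30,12,4]
#14 0x42→b4/s0 VC-HIT; vc=[14,28,30,12,8]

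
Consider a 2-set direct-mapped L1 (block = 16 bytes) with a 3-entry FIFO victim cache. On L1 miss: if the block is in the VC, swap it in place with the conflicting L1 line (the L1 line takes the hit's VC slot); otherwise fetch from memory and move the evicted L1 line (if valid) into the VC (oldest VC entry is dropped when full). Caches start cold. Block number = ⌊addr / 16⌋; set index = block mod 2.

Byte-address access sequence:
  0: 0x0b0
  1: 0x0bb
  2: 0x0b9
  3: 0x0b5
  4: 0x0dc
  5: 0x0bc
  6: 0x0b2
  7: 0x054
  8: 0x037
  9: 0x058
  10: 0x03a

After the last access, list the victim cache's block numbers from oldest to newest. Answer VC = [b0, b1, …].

VC = [13, 11, 5]

#0 0xb0→b11/s1 MISS; vc=[]
#1 0xbb→b11/s1 L1-HIT; vc=[]
#2 0xb9→b11/s1 L1-HIT; vc=[]
#3 0xb5→b11/s1 L1-HIT; vc=[]
#4 0xdc→b13/s1 MISS; vc=[11]
#5 0xbc→b11/s1 VC-HIT; vc=[13]
#6 0xb2→b11/s1 L1-HIT; vc=[13]
#7 0x54→b5/s1 MISS; vc=[13,11]
#8 0x37→b3/s1 MISS; vc=[13,11,5]
#9 0x58→b5/s1 VC-HIT; vc=[13,11,3]
#10 0x3a→b3/s1 VC-HIT; vc=[13,11,5]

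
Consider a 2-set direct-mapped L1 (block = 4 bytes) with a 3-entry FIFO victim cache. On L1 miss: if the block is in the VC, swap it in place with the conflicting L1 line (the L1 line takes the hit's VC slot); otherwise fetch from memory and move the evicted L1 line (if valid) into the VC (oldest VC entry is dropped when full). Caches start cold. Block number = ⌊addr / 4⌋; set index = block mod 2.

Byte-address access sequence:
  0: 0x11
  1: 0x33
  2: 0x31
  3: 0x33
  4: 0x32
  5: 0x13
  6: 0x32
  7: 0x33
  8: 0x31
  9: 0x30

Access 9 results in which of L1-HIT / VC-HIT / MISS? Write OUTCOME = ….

OUTCOME = L1-HIT

0: 0x11 (blk 4, set 0) → MISS  vc=[]
1: 0x33 (blk 12, set 0) → MISS  vc=[4]
2: 0x31 (blk 12, set 0) → L1-HIT  vc=[4]
3: 0x33 (blk 12, set 0) → L1-HIT  vc=[4]
4: 0x32 (blk 12, set 0) → L1-HIT  vc=[4]
5: 0x13 (blk 4, set 0) → VC-HIT  vc=[12]
6: 0x32 (blk 12, set 0) → VC-HIT  vc=[4]
7: 0x33 (blk 12, set 0) → L1-HIT  vc=[4]
8: 0x31 (blk 12, set 0) → L1-HIT  vc=[4]
9: 0x30 (blk 12, set 0) → L1-HIT  vc=[4]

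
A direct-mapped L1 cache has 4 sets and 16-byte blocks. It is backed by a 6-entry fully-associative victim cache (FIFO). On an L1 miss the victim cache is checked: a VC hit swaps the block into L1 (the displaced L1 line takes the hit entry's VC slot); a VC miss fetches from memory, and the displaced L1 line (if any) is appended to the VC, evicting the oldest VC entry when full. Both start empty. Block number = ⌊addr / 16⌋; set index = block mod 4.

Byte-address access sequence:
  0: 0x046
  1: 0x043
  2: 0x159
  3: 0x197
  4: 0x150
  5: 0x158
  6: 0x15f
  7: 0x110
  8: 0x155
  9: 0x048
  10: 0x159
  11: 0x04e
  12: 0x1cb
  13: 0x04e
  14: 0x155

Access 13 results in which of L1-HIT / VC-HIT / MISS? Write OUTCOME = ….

OUTCOME = VC-HIT

  [0] addr=0x46 blk=4 s=0: MISS | VC []
  [1] addr=0x43 blk=4 s=0: L1-HIT | VC []
  [2] addr=0x159 blk=21 s=1: MISS | VC []
  [3] addr=0x197 blk=25 s=1: MISS | VC [21]
  [4] addr=0x150 blk=21 s=1: VC-HIT | VC [25]
  [5] addr=0x158 blk=21 s=1: L1-HIT | VC [25]
  [6] addr=0x15f blk=21 s=1: L1-HIT | VC [25]
  [7] addr=0x110 blk=17 s=1: MISS | VC [25, 21]
  [8] addr=0x155 blk=21 s=1: VC-HIT | VC [25, 17]
  [9] addr=0x48 blk=4 s=0: L1-HIT | VC [25, 17]
  [10] addr=0x159 blk=21 s=1: L1-HIT | VC [25, 17]
  [11] addr=0x4e blk=4 s=0: L1-HIT | VC [25, 17]
  [12] addr=0x1cb blk=28 s=0: MISS | VC [25, 17, 4]
  [13] addr=0x4e blk=4 s=0: VC-HIT | VC [25, 17, 28]
  [14] addr=0x155 blk=21 s=1: L1-HIT | VC [25, 17, 28]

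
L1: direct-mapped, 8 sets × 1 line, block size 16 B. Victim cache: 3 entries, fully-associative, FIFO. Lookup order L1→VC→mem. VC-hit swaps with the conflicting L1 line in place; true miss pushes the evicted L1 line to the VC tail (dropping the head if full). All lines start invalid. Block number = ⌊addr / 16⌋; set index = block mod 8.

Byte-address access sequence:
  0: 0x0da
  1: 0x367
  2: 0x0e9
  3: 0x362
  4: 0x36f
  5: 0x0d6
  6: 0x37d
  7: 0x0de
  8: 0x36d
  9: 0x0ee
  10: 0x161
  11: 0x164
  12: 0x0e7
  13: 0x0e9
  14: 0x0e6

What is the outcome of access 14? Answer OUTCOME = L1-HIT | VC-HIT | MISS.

#0 0xda→b13/s5 MISS; vc=[]
#1 0x367→b54/s6 MISS; vc=[]
#2 0xe9→b14/s6 MISS; vc=[54]
#3 0x362→b54/s6 VC-HIT; vc=[14]
#4 0x36f→b54/s6 L1-HIT; vc=[14]
#5 0xd6→b13/s5 L1-HIT; vc=[14]
#6 0x37d→b55/s7 MISS; vc=[14]
#7 0xde→b13/s5 L1-HIT; vc=[14]
#8 0x36d→b54/s6 L1-HIT; vc=[14]
#9 0xee→b14/s6 VC-HIT; vc=[54]
#10 0x161→b22/s6 MISS; vc=[54,14]
#11 0x164→b22/s6 L1-HIT; vc=[54,14]
#12 0xe7→b14/s6 VC-HIT; vc=[54,22]
#13 0xe9→b14/s6 L1-HIT; vc=[54,22]
#14 0xe6→b14/s6 L1-HIT; vc=[54,22]

OUTCOME = L1-HIT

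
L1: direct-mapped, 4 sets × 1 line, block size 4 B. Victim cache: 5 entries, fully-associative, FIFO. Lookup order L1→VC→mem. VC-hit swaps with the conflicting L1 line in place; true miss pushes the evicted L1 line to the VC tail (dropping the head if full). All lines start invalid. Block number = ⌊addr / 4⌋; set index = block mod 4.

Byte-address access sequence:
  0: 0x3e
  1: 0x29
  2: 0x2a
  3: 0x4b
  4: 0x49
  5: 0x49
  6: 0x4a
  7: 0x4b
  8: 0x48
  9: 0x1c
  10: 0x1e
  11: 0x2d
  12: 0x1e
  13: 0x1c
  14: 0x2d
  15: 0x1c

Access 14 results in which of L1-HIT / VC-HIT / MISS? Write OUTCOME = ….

  [0] addr=0x3e blk=15 s=3: MISS | VC []
  [1] addr=0x29 blk=10 s=2: MISS | VC []
  [2] addr=0x2a blk=10 s=2: L1-HIT | VC []
  [3] addr=0x4b blk=18 s=2: MISS | VC [10]
  [4] addr=0x49 blk=18 s=2: L1-HIT | VC [10]
  [5] addr=0x49 blk=18 s=2: L1-HIT | VC [10]
  [6] addr=0x4a blk=18 s=2: L1-HIT | VC [10]
  [7] addr=0x4b blk=18 s=2: L1-HIT | VC [10]
  [8] addr=0x48 blk=18 s=2: L1-HIT | VC [10]
  [9] addr=0x1c blk=7 s=3: MISS | VC [10, 15]
  [10] addr=0x1e blk=7 s=3: L1-HIT | VC [10, 15]
  [11] addr=0x2d blk=11 s=3: MISS | VC [10, 15, 7]
  [12] addr=0x1e blk=7 s=3: VC-HIT | VC [10, 15, 11]
  [13] addr=0x1c blk=7 s=3: L1-HIT | VC [10, 15, 11]
  [14] addr=0x2d blk=11 s=3: VC-HIT | VC [10, 15, 7]
  [15] addr=0x1c blk=7 s=3: VC-HIT | VC [10, 15, 11]

OUTCOME = VC-HIT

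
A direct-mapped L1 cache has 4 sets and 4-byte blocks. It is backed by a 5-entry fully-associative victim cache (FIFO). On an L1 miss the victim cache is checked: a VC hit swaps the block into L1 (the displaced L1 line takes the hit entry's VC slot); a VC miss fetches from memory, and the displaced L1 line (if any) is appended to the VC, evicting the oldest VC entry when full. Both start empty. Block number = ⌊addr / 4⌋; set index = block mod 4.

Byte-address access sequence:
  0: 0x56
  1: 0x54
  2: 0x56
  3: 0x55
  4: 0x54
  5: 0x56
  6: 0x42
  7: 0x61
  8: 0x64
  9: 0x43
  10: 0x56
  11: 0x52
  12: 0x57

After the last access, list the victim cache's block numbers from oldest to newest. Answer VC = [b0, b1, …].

  [0] addr=0x56 blk=21 s=1: MISS | VC []
  [1] addr=0x54 blk=21 s=1: L1-HIT | VC []
  [2] addr=0x56 blk=21 s=1: L1-HIT | VC []
  [3] addr=0x55 blk=21 s=1: L1-HIT | VC []
  [4] addr=0x54 blk=21 s=1: L1-HIT | VC []
  [5] addr=0x56 blk=21 s=1: L1-HIT | VC []
  [6] addr=0x42 blk=16 s=0: MISS | VC []
  [7] addr=0x61 blk=24 s=0: MISS | VC [16]
  [8] addr=0x64 blk=25 s=1: MISS | VC [16, 21]
  [9] addr=0x43 blk=16 s=0: VC-HIT | VC [24, 21]
  [10] addr=0x56 blk=21 s=1: VC-HIT | VC [24, 25]
  [11] addr=0x52 blk=20 s=0: MISS | VC [24, 25, 16]
  [12] addr=0x57 blk=21 s=1: L1-HIT | VC [24, 25, 16]

VC = [24, 25, 16]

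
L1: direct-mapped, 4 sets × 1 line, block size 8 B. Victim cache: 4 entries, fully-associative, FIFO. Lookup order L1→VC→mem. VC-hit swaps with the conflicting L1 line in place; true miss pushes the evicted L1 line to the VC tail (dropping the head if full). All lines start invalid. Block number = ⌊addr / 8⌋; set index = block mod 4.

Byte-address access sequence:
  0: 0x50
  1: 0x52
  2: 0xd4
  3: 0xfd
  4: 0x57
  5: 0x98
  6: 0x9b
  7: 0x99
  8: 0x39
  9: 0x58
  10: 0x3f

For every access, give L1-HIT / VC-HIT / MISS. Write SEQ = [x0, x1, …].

0: 0x50 (blk 10, set 2) → MISS  vc=[]
1: 0x52 (blk 10, set 2) → L1-HIT  vc=[]
2: 0xd4 (blk 26, set 2) → MISS  vc=[10]
3: 0xfd (blk 31, set 3) → MISS  vc=[10]
4: 0x57 (blk 10, set 2) → VC-HIT  vc=[26]
5: 0x98 (blk 19, set 3) → MISS  vc=[26, 31]
6: 0x9b (blk 19, set 3) → L1-HIT  vc=[26, 31]
7: 0x99 (blk 19, set 3) → L1-HIT  vc=[26, 31]
8: 0x39 (blk 7, set 3) → MISS  vc=[26, 31, 19]
9: 0x58 (blk 11, set 3) → MISS  vc=[26, 31, 19, 7]
10: 0x3f (blk 7, set 3) → VC-HIT  vc=[26, 31, 19, 11]

SEQ = [MISS, L1-HIT, MISS, MISS, VC-HIT, MISS, L1-HIT, L1-HIT, MISS, MISS, VC-HIT]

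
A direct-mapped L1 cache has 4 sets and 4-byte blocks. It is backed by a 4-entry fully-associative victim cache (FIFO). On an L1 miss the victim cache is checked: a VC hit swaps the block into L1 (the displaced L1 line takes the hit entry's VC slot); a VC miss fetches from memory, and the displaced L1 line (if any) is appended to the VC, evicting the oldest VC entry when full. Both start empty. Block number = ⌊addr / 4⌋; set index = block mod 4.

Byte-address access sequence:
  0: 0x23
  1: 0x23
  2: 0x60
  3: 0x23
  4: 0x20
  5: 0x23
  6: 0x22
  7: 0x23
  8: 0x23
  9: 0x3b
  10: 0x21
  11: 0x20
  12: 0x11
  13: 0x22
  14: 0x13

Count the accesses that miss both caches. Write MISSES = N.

#0 0x23→b8/s0 MISS; vc=[]
#1 0x23→b8/s0 L1-HIT; vc=[]
#2 0x60→b24/s0 MISS; vc=[8]
#3 0x23→b8/s0 VC-HIT; vc=[24]
#4 0x20→b8/s0 L1-HIT; vc=[24]
#5 0x23→b8/s0 L1-HIT; vc=[24]
#6 0x22→b8/s0 L1-HIT; vc=[24]
#7 0x23→b8/s0 L1-HIT; vc=[24]
#8 0x23→b8/s0 L1-HIT; vc=[24]
#9 0x3b→b14/s2 MISS; vc=[24]
#10 0x21→b8/s0 L1-HIT; vc=[24]
#11 0x20→b8/s0 L1-HIT; vc=[24]
#12 0x11→b4/s0 MISS; vc=[24,8]
#13 0x22→b8/s0 VC-HIT; vc=[24,4]
#14 0x13→b4/s0 VC-HIT; vc=[24,8]

MISSES = 4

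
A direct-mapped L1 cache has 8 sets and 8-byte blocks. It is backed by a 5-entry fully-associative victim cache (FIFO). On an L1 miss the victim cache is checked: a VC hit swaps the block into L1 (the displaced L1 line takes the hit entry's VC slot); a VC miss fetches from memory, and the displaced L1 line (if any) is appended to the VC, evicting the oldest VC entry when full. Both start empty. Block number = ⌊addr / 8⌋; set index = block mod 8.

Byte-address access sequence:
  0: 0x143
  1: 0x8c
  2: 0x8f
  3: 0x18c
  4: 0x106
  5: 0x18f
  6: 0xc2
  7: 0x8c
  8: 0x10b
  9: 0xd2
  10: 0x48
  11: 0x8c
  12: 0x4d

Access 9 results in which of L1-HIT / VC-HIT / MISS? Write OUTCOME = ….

  [0] addr=0x143 blk=40 s=0: MISS | VC []
  [1] addr=0x8c blk=17 s=1: MISS | VC []
  [2] addr=0x8f blk=17 s=1: L1-HIT | VC []
  [3] addr=0x18c blk=49 s=1: MISS | VC [17]
  [4] addr=0x106 blk=32 s=0: MISS | VC [17, 40]
  [5] addr=0x18f blk=49 s=1: L1-HIT | VC [17, 40]
  [6] addr=0xc2 blk=24 s=0: MISS | VC [17, 40, 32]
  [7] addr=0x8c blk=17 s=1: VC-HIT | VC [49, 40, 32]
  [8] addr=0x10b blk=33 s=1: MISS | VC [49, 40, 32, 17]
  [9] addr=0xd2 blk=26 s=2: MISS | VC [49, 40, 32, 17]
  [10] addr=0x48 blk=9 s=1: MISS | VC [49, 40, 32, 17, 33]
  [11] addr=0x8c blk=17 s=1: VC-HIT | VC [49, 40, 32, 9, 33]
  [12] addr=0x4d blk=9 s=1: VC-HIT | VC [49, 40, 32, 17, 33]

OUTCOME = MISS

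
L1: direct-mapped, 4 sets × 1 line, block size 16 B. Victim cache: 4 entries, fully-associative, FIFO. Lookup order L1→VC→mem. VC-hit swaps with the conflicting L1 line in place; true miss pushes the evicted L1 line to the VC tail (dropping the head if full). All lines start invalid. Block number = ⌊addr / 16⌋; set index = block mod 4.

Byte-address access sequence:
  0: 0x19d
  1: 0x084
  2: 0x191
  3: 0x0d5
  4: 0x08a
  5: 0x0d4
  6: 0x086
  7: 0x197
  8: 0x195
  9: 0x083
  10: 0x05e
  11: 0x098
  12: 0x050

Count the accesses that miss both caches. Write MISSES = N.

MISSES = 5

  [0] addr=0x19d blk=25 s=1: MISS | VC []
  [1] addr=0x84 blk=8 s=0: MISS | VC []
  [2] addr=0x191 blk=25 s=1: L1-HIT | VC []
  [3] addr=0xd5 blk=13 s=1: MISS | VC [25]
  [4] addr=0x8a blk=8 s=0: L1-HIT | VC [25]
  [5] addr=0xd4 blk=13 s=1: L1-HIT | VC [25]
  [6] addr=0x86 blk=8 s=0: L1-HIT | VC [25]
  [7] addr=0x197 blk=25 s=1: VC-HIT | VC [13]
  [8] addr=0x195 blk=25 s=1: L1-HIT | VC [13]
  [9] addr=0x83 blk=8 s=0: L1-HIT | VC [13]
  [10] addr=0x5e blk=5 s=1: MISS | VC [13, 25]
  [11] addr=0x98 blk=9 s=1: MISS | VC [13, 25, 5]
  [12] addr=0x50 blk=5 s=1: VC-HIT | VC [13, 25, 9]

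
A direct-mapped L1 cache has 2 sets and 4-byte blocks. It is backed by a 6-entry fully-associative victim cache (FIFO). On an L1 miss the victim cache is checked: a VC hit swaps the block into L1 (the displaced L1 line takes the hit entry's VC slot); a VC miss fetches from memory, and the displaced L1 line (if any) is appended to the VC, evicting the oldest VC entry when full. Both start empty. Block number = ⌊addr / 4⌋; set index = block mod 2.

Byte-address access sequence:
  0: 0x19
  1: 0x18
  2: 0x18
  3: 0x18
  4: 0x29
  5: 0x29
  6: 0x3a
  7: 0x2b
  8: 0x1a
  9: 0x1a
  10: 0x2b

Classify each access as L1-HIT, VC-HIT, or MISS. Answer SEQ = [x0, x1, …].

0: 0x19 (blk 6, set 0) → MISS  vc=[]
1: 0x18 (blk 6, set 0) → L1-HIT  vc=[]
2: 0x18 (blk 6, set 0) → L1-HIT  vc=[]
3: 0x18 (blk 6, set 0) → L1-HIT  vc=[]
4: 0x29 (blk 10, set 0) → MISS  vc=[6]
5: 0x29 (blk 10, set 0) → L1-HIT  vc=[6]
6: 0x3a (blk 14, set 0) → MISS  vc=[6, 10]
7: 0x2b (blk 10, set 0) → VC-HIT  vc=[6, 14]
8: 0x1a (blk 6, set 0) → VC-HIT  vc=[10, 14]
9: 0x1a (blk 6, set 0) → L1-HIT  vc=[10, 14]
10: 0x2b (blk 10, set 0) → VC-HIT  vc=[6, 14]

SEQ = [MISS, L1-HIT, L1-HIT, L1-HIT, MISS, L1-HIT, MISS, VC-HIT, VC-HIT, L1-HIT, VC-HIT]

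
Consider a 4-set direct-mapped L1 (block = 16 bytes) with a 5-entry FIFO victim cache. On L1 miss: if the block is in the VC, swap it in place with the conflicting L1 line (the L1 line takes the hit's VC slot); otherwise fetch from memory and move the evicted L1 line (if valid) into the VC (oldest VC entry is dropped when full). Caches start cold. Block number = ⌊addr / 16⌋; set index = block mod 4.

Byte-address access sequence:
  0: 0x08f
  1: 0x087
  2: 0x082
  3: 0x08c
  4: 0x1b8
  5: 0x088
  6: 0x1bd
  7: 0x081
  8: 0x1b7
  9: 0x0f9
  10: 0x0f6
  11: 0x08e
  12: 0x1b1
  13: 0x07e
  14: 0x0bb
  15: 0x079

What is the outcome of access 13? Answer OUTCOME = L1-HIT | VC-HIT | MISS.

OUTCOME = MISS

#0 0x8f→b8/s0 MISS; vc=[]
#1 0x87→b8/s0 L1-HIT; vc=[]
#2 0x82→b8/s0 L1-HIT; vc=[]
#3 0x8c→b8/s0 L1-HIT; vc=[]
#4 0x1b8→b27/s3 MISS; vc=[]
#5 0x88→b8/s0 L1-HIT; vc=[]
#6 0x1bd→b27/s3 L1-HIT; vc=[]
#7 0x81→b8/s0 L1-HIT; vc=[]
#8 0x1b7→b27/s3 L1-HIT; vc=[]
#9 0xf9→b15/s3 MISS; vc=[27]
#10 0xf6→b15/s3 L1-HIT; vc=[27]
#11 0x8e→b8/s0 L1-HIT; vc=[27]
#12 0x1b1→b27/s3 VC-HIT; vc=[15]
#13 0x7e→b7/s3 MISS; vc=[15,27]
#14 0xbb→b11/s3 MISS; vc=[15,27,7]
#15 0x79→b7/s3 VC-HIT; vc=[15,27,11]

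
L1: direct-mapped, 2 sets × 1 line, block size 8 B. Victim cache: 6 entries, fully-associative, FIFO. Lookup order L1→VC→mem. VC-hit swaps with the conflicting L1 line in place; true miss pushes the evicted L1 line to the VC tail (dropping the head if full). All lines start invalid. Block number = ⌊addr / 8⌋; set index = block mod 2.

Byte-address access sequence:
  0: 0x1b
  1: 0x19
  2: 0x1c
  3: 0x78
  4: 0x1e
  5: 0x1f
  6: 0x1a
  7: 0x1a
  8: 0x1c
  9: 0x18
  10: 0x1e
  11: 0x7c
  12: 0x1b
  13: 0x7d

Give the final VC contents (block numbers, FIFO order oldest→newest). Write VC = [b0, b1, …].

VC = [3]

0: 0x1b (blk 3, set 1) → MISS  vc=[]
1: 0x19 (blk 3, set 1) → L1-HIT  vc=[]
2: 0x1c (blk 3, set 1) → L1-HIT  vc=[]
3: 0x78 (blk 15, set 1) → MISS  vc=[3]
4: 0x1e (blk 3, set 1) → VC-HIT  vc=[15]
5: 0x1f (blk 3, set 1) → L1-HIT  vc=[15]
6: 0x1a (blk 3, set 1) → L1-HIT  vc=[15]
7: 0x1a (blk 3, set 1) → L1-HIT  vc=[15]
8: 0x1c (blk 3, set 1) → L1-HIT  vc=[15]
9: 0x18 (blk 3, set 1) → L1-HIT  vc=[15]
10: 0x1e (blk 3, set 1) → L1-HIT  vc=[15]
11: 0x7c (blk 15, set 1) → VC-HIT  vc=[3]
12: 0x1b (blk 3, set 1) → VC-HIT  vc=[15]
13: 0x7d (blk 15, set 1) → VC-HIT  vc=[3]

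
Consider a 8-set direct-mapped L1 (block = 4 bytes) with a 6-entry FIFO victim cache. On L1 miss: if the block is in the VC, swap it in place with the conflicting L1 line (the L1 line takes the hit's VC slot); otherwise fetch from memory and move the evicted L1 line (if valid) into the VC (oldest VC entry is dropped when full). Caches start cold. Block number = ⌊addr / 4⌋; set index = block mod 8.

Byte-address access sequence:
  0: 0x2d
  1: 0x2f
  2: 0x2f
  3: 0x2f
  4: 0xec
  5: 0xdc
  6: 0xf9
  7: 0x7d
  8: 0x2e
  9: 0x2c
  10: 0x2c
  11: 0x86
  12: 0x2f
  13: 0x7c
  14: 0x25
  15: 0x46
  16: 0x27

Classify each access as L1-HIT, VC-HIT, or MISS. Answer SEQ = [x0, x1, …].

SEQ = [MISS, L1-HIT, L1-HIT, L1-HIT, MISS, MISS, MISS, MISS, VC-HIT, L1-HIT, L1-HIT, MISS, L1-HIT, L1-HIT, MISS, MISS, VC-HIT]

  [0] addr=0x2d blk=11 s=3: MISS | VC []
  [1] addr=0x2f blk=11 s=3: L1-HIT | VC []
  [2] addr=0x2f blk=11 s=3: L1-HIT | VC []
  [3] addr=0x2f blk=11 s=3: L1-HIT | VC []
  [4] addr=0xec blk=59 s=3: MISS | VC [11]
  [5] addr=0xdc blk=55 s=7: MISS | VC [11]
  [6] addr=0xf9 blk=62 s=6: MISS | VC [11]
  [7] addr=0x7d blk=31 s=7: MISS | VC [11, 55]
  [8] addr=0x2e blk=11 s=3: VC-HIT | VC [59, 55]
  [9] addr=0x2c blk=11 s=3: L1-HIT | VC [59, 55]
  [10] addr=0x2c blk=11 s=3: L1-HIT | VC [59, 55]
  [11] addr=0x86 blk=33 s=1: MISS | VC [59, 55]
  [12] addr=0x2f blk=11 s=3: L1-HIT | VC [59, 55]
  [13] addr=0x7c blk=31 s=7: L1-HIT | VC [59, 55]
  [14] addr=0x25 blk=9 s=1: MISS | VC [59, 55, 33]
  [15] addr=0x46 blk=17 s=1: MISS | VC [59, 55, 33, 9]
  [16] addr=0x27 blk=9 s=1: VC-HIT | VC [59, 55, 33, 17]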